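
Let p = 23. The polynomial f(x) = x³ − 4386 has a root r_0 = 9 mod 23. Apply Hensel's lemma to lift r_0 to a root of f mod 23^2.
r_1 = 331 (mod 529)

Hensel: r_{i+1} = r_i − f(r_i)/f′(r_i) mod 23^{i+2}, where f′(x) = 3x². Iterate:
  r_0 = 9 (mod 23)
  r_1 = 331 (mod 529)
Final: r = 331 with f(r) ≡ 0 mod 23^2.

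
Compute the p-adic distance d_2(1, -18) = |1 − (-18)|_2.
d_2(1, -18) = 1

Step 1 — x − y = 1 − (-18) = 19. Step 2 — v_2(19) = 0 (factor: 19 = (2^0 · 19); the sign does not affect v_p). Step 3 — |x − y|_2 = 2^{0} = 1.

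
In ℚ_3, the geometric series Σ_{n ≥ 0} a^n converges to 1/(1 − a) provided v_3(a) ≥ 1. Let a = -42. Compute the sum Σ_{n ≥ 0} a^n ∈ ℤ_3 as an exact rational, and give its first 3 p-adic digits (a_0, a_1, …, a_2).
Σ a^n = 1/(1 − a) = 1/43;  first 3 digits = (1, 1, 2)

v_3(a) = 1 ≥ 1, so the series converges in ℤ_3 to 1/(1 − a) = 1/(1 − (-42)) = 1/43. Expand this rational in ℤ_3: compute digits iteratively via d_i = x_i mod 3, x_{i+1} = (x_i − d_i)/3. The first 3 digits are (1, 1, 2).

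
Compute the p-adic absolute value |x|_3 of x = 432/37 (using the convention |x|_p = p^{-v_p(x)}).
|432/37|_3 = 1/27

Step 1 — compute v_3(x) by factoring powers of 3 out of the numerator and denominator: v_3(432/37) = 3. Step 2 — apply |x|_p = p^{-v_p(x)} = 3^{-3} = 1/27.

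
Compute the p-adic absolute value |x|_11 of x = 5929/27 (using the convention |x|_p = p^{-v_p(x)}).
|5929/27|_11 = 1/121

Step 1 — compute v_11(x) by factoring powers of 11 out of the numerator and denominator: v_11(5929/27) = 2. Step 2 — apply |x|_p = p^{-v_p(x)} = 11^{-2} = 1/121.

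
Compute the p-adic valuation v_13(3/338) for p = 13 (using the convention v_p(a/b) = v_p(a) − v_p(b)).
v_13(3/338) = -2

Factor powers of 13 from the numerator and denominator of the reduced fraction: 3 = 13^0 · 3 and 338 = 13^2 · 2. Apply v_p(a/b) = v_p(a) − v_p(b): v_13(3/338) = 0 − 2 = -2.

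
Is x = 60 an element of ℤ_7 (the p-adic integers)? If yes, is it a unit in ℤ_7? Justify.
x ∈ ℤ_7^× (unit); v_7(x) = 0

ℤ_7 = {x ∈ ℚ_7 : v_7(x) ≥ 0} and ℤ_7^× = {x ∈ ℤ_7 : v_7(x) = 0}. Here v_7(60) = v_7(num) − v_7(den) = 0; compare against these criteria.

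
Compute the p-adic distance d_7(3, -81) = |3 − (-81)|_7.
d_7(3, -81) = 1/7

Step 1 — x − y = 3 − (-81) = 84. Step 2 — v_7(84) = 1 (factor: 84 = (7^1 · 12); the sign does not affect v_p). Step 3 — |x − y|_7 = 7^{-1} = 1/7.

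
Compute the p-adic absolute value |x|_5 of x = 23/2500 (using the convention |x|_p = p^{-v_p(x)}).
|23/2500|_5 = 625

Step 1 — compute v_5(x) by factoring powers of 5 out of the numerator and denominator: v_5(23/2500) = -4. Step 2 — apply |x|_p = p^{-v_p(x)} = 5^{4} = 625.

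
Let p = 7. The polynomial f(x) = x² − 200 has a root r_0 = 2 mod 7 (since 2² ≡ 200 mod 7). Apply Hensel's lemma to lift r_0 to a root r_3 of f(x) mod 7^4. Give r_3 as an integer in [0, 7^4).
r_3 = 51 (mod 2401)

Hensel's recurrence: r_{i+1} = r_i − f(r_i)·(f′(r_i))^{-1} mod 7^{i+2}, with f′(x) = 2x. Iterate:
  r_0 = 2 (mod 7)
  r_1 = 2 (mod 49)
  r_2 = 51 (mod 343)
  r_3 = 51 (mod 2401)
Final: r_3 = 51, and one checks f(r_3) ≡ 0 mod 7^4.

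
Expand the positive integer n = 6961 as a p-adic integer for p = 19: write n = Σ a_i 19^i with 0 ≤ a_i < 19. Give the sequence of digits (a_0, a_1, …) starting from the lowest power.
(a_0, a_1, …) = (7, 5, 0, 1)

Repeated division by 19 gives the digits low-to-high: 6961 = 7 + 5·19^1 + 1·19^3. Digit sequence: (7, 5, 0, 1).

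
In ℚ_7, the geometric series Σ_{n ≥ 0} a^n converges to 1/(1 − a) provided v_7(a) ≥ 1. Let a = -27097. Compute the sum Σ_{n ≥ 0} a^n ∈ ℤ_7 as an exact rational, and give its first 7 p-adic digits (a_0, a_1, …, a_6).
Σ a^n = 1/(1 − a) = 1/27098;  first 7 digits = (1, 0, 0, 5, 2, 5, 3)

v_7(a) = 3 ≥ 1, so the series converges in ℤ_7 to 1/(1 − a) = 1/(1 − (-27097)) = 1/27098. Expand this rational in ℤ_7: compute digits iteratively via d_i = x_i mod 7, x_{i+1} = (x_i − d_i)/7. The first 7 digits are (1, 0, 0, 5, 2, 5, 3).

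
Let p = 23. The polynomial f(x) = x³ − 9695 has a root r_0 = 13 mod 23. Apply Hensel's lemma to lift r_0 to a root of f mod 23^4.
r_3 = 20207 (mod 279841)

Hensel: r_{i+1} = r_i − f(r_i)/f′(r_i) mod 23^{i+2}, where f′(x) = 3x². Iterate:
  r_0 = 13 (mod 23)
  r_1 = 105 (mod 529)
  r_2 = 8040 (mod 12167)
  r_3 = 20207 (mod 279841)
Final: r = 20207 with f(r) ≡ 0 mod 23^4.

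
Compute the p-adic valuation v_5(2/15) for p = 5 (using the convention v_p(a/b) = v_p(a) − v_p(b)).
v_5(2/15) = -1

Factor powers of 5 from the numerator and denominator of the reduced fraction: 2 = 5^0 · 2 and 15 = 5^1 · 3. Apply v_p(a/b) = v_p(a) − v_p(b): v_5(2/15) = 0 − 1 = -1.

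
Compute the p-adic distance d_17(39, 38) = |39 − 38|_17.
d_17(39, 38) = 1

Step 1 — x − y = 39 − 38 = 1. Step 2 — v_17(1) = 0 (factor: 1 = (17^0 · 1); the sign does not affect v_p). Step 3 — |x − y|_17 = 17^{0} = 1.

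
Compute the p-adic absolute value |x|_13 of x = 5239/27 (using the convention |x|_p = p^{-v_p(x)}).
|5239/27|_13 = 1/169

Step 1 — compute v_13(x) by factoring powers of 13 out of the numerator and denominator: v_13(5239/27) = 2. Step 2 — apply |x|_p = p^{-v_p(x)} = 13^{-2} = 1/169.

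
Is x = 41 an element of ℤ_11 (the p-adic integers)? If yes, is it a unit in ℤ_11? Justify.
x ∈ ℤ_11^× (unit); v_11(x) = 0

ℤ_11 = {x ∈ ℚ_11 : v_11(x) ≥ 0} and ℤ_11^× = {x ∈ ℤ_11 : v_11(x) = 0}. Here v_11(41) = v_11(num) − v_11(den) = 0; compare against these criteria.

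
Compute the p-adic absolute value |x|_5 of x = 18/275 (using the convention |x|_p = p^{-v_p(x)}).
|18/275|_5 = 25

Step 1 — compute v_5(x) by factoring powers of 5 out of the numerator and denominator: v_5(18/275) = -2. Step 2 — apply |x|_p = p^{-v_p(x)} = 5^{2} = 25.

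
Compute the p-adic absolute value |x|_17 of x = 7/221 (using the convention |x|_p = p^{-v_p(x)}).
|7/221|_17 = 17

Step 1 — compute v_17(x) by factoring powers of 17 out of the numerator and denominator: v_17(7/221) = -1. Step 2 — apply |x|_p = p^{-v_p(x)} = 17^{1} = 17.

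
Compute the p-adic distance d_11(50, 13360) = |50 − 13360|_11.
d_11(50, 13360) = 1/1331

Step 1 — x − y = 50 − 13360 = -13310. Step 2 — v_11(-13310) = 3 (factor: -13310 = −(11^3 · 10); the sign does not affect v_p). Step 3 — |x − y|_11 = 11^{-3} = 1/1331.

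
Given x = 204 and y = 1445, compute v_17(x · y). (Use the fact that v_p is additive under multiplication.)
v_17(294780) = 3

v_p(x) = 1 (factor: 204 = 17^1 · 12); v_p(y) = 2 (factor: 1445 = 17^2 · 5). Additivity: v_p(xy) = v_p(x) + v_p(y) = 1 + 2 = 3. (Direct check: xy = 294780 = 17^3 · (60).)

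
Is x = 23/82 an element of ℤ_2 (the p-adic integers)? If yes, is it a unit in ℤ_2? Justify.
x ∉ ℤ_2 (v_2(x) = -1 < 0)

ℤ_2 = {x ∈ ℚ_2 : v_2(x) ≥ 0} and ℤ_2^× = {x ∈ ℤ_2 : v_2(x) = 0}. Here v_2(23/82) = v_2(num) − v_2(den) = -1; compare against these criteria.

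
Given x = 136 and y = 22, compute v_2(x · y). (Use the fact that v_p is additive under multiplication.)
v_2(2992) = 4

v_p(x) = 3 (factor: 136 = 2^3 · 17); v_p(y) = 1 (factor: 22 = 2^1 · 11). Additivity: v_p(xy) = v_p(x) + v_p(y) = 3 + 1 = 4. (Direct check: xy = 2992 = 2^4 · (187).)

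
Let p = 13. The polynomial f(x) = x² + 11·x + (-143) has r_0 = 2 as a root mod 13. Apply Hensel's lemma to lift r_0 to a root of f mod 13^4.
r_3 = 5384 (mod 28561)

Hensel: r_{i+1} = r_i − f(r_i)·(f′(r_i))^{-1} mod 13^{i+2}, f′(x) = 2x + 11. Iterate:
  r_0 = 2 (mod 13)
  r_1 = 145 (mod 169)
  r_2 = 990 (mod 2197)
  r_3 = 5384 (mod 28561)
Final: r = 5384 satisfies f(r) ≡ 0 mod 13^4.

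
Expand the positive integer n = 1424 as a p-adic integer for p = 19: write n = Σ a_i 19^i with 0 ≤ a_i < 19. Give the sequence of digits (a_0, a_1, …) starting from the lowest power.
(a_0, a_1, …) = (18, 17, 3)

Repeated division by 19 gives the digits low-to-high: 1424 = 18 + 17·19^1 + 3·19^2. Digit sequence: (18, 17, 3).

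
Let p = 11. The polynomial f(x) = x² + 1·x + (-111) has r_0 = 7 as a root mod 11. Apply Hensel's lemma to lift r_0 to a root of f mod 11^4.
r_3 = 12393 (mod 14641)

Hensel: r_{i+1} = r_i − f(r_i)·(f′(r_i))^{-1} mod 11^{i+2}, f′(x) = 2x + 1. Iterate:
  r_0 = 7 (mod 11)
  r_1 = 51 (mod 121)
  r_2 = 414 (mod 1331)
  r_3 = 12393 (mod 14641)
Final: r = 12393 satisfies f(r) ≡ 0 mod 11^4.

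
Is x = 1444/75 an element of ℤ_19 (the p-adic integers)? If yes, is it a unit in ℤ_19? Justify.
x ∈ ℤ_19 but not a unit; v_19(x) = 2 > 0

ℤ_19 = {x ∈ ℚ_19 : v_19(x) ≥ 0} and ℤ_19^× = {x ∈ ℤ_19 : v_19(x) = 0}. Here v_19(1444/75) = v_19(num) − v_19(den) = 2; compare against these criteria.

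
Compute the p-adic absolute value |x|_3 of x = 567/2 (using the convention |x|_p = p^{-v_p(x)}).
|567/2|_3 = 1/81

Step 1 — compute v_3(x) by factoring powers of 3 out of the numerator and denominator: v_3(567/2) = 4. Step 2 — apply |x|_p = p^{-v_p(x)} = 3^{-4} = 1/81.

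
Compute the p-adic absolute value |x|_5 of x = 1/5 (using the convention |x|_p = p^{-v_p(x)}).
|1/5|_5 = 5

Step 1 — compute v_5(x) by factoring powers of 5 out of the numerator and denominator: v_5(1/5) = -1. Step 2 — apply |x|_p = p^{-v_p(x)} = 5^{1} = 5.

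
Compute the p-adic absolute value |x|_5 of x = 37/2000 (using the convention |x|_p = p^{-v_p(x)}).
|37/2000|_5 = 125

Step 1 — compute v_5(x) by factoring powers of 5 out of the numerator and denominator: v_5(37/2000) = -3. Step 2 — apply |x|_p = p^{-v_p(x)} = 5^{3} = 125.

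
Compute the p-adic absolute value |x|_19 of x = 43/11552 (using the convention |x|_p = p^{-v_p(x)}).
|43/11552|_19 = 361

Step 1 — compute v_19(x) by factoring powers of 19 out of the numerator and denominator: v_19(43/11552) = -2. Step 2 — apply |x|_p = p^{-v_p(x)} = 19^{2} = 361.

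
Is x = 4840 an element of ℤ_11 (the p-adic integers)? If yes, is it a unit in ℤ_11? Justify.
x ∈ ℤ_11 but not a unit; v_11(x) = 2 > 0

ℤ_11 = {x ∈ ℚ_11 : v_11(x) ≥ 0} and ℤ_11^× = {x ∈ ℤ_11 : v_11(x) = 0}. Here v_11(4840) = v_11(num) − v_11(den) = 2; compare against these criteria.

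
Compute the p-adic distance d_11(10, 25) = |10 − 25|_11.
d_11(10, 25) = 1

Step 1 — x − y = 10 − 25 = -15. Step 2 — v_11(-15) = 0 (factor: -15 = −(11^0 · 15); the sign does not affect v_p). Step 3 — |x − y|_11 = 11^{0} = 1.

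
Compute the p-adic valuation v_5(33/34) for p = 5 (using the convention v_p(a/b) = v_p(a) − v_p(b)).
v_5(33/34) = 0

Factor powers of 5 from the numerator and denominator of the reduced fraction: 33 = 5^0 · 33 and 34 = 5^0 · 34. Apply v_p(a/b) = v_p(a) − v_p(b): v_5(33/34) = 0 − 0 = 0.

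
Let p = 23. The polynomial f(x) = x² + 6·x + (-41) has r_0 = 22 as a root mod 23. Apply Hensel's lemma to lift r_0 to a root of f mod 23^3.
r_2 = 11384 (mod 12167)

Hensel: r_{i+1} = r_i − f(r_i)·(f′(r_i))^{-1} mod 23^{i+2}, f′(x) = 2x + 6. Iterate:
  r_0 = 22 (mod 23)
  r_1 = 275 (mod 529)
  r_2 = 11384 (mod 12167)
Final: r = 11384 satisfies f(r) ≡ 0 mod 23^3.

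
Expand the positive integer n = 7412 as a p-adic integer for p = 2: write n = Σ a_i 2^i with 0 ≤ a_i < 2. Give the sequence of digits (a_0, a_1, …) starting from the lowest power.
(a_0, a_1, …) = (0, 0, 1, 0, 1, 1, 1, 1, 0, 0, 1, 1, 1)

Repeated division by 2 gives the digits low-to-high: 7412 = 1·2^2 + 1·2^4 + 1·2^5 + 1·2^6 + 1·2^7 + 1·2^10 + 1·2^11 + 1·2^12. Digit sequence: (0, 0, 1, 0, 1, 1, 1, 1, 0, 0, 1, 1, 1).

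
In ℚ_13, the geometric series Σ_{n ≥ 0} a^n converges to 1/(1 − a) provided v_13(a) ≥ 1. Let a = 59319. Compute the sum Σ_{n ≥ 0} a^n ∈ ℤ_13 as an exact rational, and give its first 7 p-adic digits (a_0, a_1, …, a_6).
Σ a^n = 1/(1 − a) = -1/59318;  first 7 digits = (1, 0, 0, 1, 2, 0, 1)

v_13(a) = 3 ≥ 1, so the series converges in ℤ_13 to 1/(1 − a) = 1/(1 − 59319) = -1/59318. Expand this rational in ℤ_13: compute digits iteratively via d_i = x_i mod 13, x_{i+1} = (x_i − d_i)/13. The first 7 digits are (1, 0, 0, 1, 2, 0, 1).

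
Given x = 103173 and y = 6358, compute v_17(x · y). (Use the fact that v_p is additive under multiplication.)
v_17(655973934) = 5

v_p(x) = 3 (factor: 103173 = 17^3 · 21); v_p(y) = 2 (factor: 6358 = 17^2 · 22). Additivity: v_p(xy) = v_p(x) + v_p(y) = 3 + 2 = 5. (Direct check: xy = 655973934 = 17^5 · (462).)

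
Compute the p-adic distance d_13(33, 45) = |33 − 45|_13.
d_13(33, 45) = 1

Step 1 — x − y = 33 − 45 = -12. Step 2 — v_13(-12) = 0 (factor: -12 = −(13^0 · 12); the sign does not affect v_p). Step 3 — |x − y|_13 = 13^{0} = 1.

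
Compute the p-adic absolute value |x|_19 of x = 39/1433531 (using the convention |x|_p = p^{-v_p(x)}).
|39/1433531|_19 = 130321

Step 1 — compute v_19(x) by factoring powers of 19 out of the numerator and denominator: v_19(39/1433531) = -4. Step 2 — apply |x|_p = p^{-v_p(x)} = 19^{4} = 130321.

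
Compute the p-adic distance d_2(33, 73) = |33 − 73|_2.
d_2(33, 73) = 1/8

Step 1 — x − y = 33 − 73 = -40. Step 2 — v_2(-40) = 3 (factor: -40 = −(2^3 · 5); the sign does not affect v_p). Step 3 — |x − y|_2 = 2^{-3} = 1/8.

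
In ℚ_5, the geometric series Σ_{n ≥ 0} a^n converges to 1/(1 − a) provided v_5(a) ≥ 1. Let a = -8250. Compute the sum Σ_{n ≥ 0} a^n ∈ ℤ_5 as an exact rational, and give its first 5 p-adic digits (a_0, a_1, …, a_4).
Σ a^n = 1/(1 − a) = 1/8251;  first 5 digits = (1, 0, 0, 4, 1)

v_5(a) = 3 ≥ 1, so the series converges in ℤ_5 to 1/(1 − a) = 1/(1 − (-8250)) = 1/8251. Expand this rational in ℤ_5: compute digits iteratively via d_i = x_i mod 5, x_{i+1} = (x_i − d_i)/5. The first 5 digits are (1, 0, 0, 4, 1).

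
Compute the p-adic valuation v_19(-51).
v_19(-51) = 0

v_19(n) is the largest exponent k such that 19^k divides n. Factor out: -51 = -19^0 · 51. (Sign doesn't affect v_p.) So v_19(-51) = 0.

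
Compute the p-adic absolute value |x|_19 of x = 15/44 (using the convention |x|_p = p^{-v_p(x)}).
|15/44|_19 = 1

Step 1 — compute v_19(x) by factoring powers of 19 out of the numerator and denominator: v_19(15/44) = 0. Step 2 — apply |x|_p = p^{-v_p(x)} = 19^{0} = 1.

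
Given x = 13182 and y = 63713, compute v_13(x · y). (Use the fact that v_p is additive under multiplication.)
v_13(839864766) = 6

v_p(x) = 3 (factor: 13182 = 13^3 · 6); v_p(y) = 3 (factor: 63713 = 13^3 · 29). Additivity: v_p(xy) = v_p(x) + v_p(y) = 3 + 3 = 6. (Direct check: xy = 839864766 = 13^6 · (174).)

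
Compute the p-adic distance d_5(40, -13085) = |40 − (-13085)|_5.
d_5(40, -13085) = 1/625

Step 1 — x − y = 40 − (-13085) = 13125. Step 2 — v_5(13125) = 4 (factor: 13125 = (5^4 · 21); the sign does not affect v_p). Step 3 — |x − y|_5 = 5^{-4} = 1/625.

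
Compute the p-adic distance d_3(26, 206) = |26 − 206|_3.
d_3(26, 206) = 1/9

Step 1 — x − y = 26 − 206 = -180. Step 2 — v_3(-180) = 2 (factor: -180 = −(3^2 · 20); the sign does not affect v_p). Step 3 — |x − y|_3 = 3^{-2} = 1/9.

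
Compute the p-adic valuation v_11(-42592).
v_11(-42592) = 3

v_11(n) is the largest exponent k such that 11^k divides n. Factor out: -42592 = -11^3 · 32. (Sign doesn't affect v_p.) So v_11(-42592) = 3.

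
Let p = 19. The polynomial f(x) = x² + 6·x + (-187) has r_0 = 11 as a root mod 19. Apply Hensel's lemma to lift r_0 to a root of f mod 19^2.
r_1 = 11 (mod 361)

Hensel: r_{i+1} = r_i − f(r_i)·(f′(r_i))^{-1} mod 19^{i+2}, f′(x) = 2x + 6. Iterate:
  r_0 = 11 (mod 19)
  r_1 = 11 (mod 361)
Final: r = 11 satisfies f(r) ≡ 0 mod 19^2.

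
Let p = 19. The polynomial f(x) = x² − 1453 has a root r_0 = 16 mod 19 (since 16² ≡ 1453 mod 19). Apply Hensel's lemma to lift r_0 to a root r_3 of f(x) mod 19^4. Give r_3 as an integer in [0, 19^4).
r_3 = 86637 (mod 130321)

Hensel's recurrence: r_{i+1} = r_i − f(r_i)·(f′(r_i))^{-1} mod 19^{i+2}, with f′(x) = 2x. Iterate:
  r_0 = 16 (mod 19)
  r_1 = 358 (mod 361)
  r_2 = 4329 (mod 6859)
  r_3 = 86637 (mod 130321)
Final: r_3 = 86637, and one checks f(r_3) ≡ 0 mod 19^4.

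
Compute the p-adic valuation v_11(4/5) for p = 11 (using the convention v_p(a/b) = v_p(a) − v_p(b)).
v_11(4/5) = 0

Factor powers of 11 from the numerator and denominator of the reduced fraction: 4 = 11^0 · 4 and 5 = 11^0 · 5. Apply v_p(a/b) = v_p(a) − v_p(b): v_11(4/5) = 0 − 0 = 0.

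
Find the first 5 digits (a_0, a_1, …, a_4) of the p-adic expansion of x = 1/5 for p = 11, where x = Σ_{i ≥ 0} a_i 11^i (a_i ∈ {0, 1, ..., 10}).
(a_0, …, a_4) = (9, 8, 8, 8, 8)

v_11(1/5) = 0 (numerator and denominator both coprime to 11), so x ∈ ℤ_11^×. Compute digits iteratively via a_i = x_i mod 11, x_{i+1} = (x_i − a_i)/11, with x_0 = x:
  x_0 = 1/5;  a_0 = 9;  x_1 = (x_0 − 9)/11 = -4/5
  x_1 = -4/5;  a_1 = 8;  x_2 = (x_1 − 8)/11 = -4/5
  x_2 = -4/5;  a_2 = 8;  x_3 = (x_2 − 8)/11 = -4/5
  x_3 = -4/5;  a_3 = 8;  x_4 = (x_3 − 8)/11 = -4/5
  x_4 = -4/5;  a_4 = 8;  x_5 = (x_4 − 8)/11 = -4/5
Digits: (9, 8, 8, 8, 8).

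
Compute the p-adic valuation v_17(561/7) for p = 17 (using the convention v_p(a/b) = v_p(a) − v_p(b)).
v_17(561/7) = 1

Factor powers of 17 from the numerator and denominator of the reduced fraction: 561 = 17^1 · 33 and 7 = 17^0 · 7. Apply v_p(a/b) = v_p(a) − v_p(b): v_17(561/7) = 1 − 0 = 1.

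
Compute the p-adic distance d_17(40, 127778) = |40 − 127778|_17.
d_17(40, 127778) = 1/4913

Step 1 — x − y = 40 − 127778 = -127738. Step 2 — v_17(-127738) = 3 (factor: -127738 = −(17^3 · 26); the sign does not affect v_p). Step 3 — |x − y|_17 = 17^{-3} = 1/4913.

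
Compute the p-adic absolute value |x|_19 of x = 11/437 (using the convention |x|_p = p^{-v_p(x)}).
|11/437|_19 = 19

Step 1 — compute v_19(x) by factoring powers of 19 out of the numerator and denominator: v_19(11/437) = -1. Step 2 — apply |x|_p = p^{-v_p(x)} = 19^{1} = 19.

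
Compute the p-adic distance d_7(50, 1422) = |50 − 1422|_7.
d_7(50, 1422) = 1/343

Step 1 — x − y = 50 − 1422 = -1372. Step 2 — v_7(-1372) = 3 (factor: -1372 = −(7^3 · 4); the sign does not affect v_p). Step 3 — |x − y|_7 = 7^{-3} = 1/343.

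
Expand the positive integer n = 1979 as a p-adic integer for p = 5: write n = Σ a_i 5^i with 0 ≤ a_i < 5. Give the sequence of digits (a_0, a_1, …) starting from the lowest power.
(a_0, a_1, …) = (4, 0, 4, 0, 3)

Repeated division by 5 gives the digits low-to-high: 1979 = 4 + 4·5^2 + 3·5^4. Digit sequence: (4, 0, 4, 0, 3).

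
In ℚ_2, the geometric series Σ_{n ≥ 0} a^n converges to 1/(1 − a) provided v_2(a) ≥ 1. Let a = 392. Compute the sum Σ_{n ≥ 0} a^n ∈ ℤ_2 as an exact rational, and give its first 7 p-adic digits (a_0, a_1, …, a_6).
Σ a^n = 1/(1 − a) = -1/391;  first 7 digits = (1, 0, 0, 1, 0, 0, 1)

v_2(a) = 3 ≥ 1, so the series converges in ℤ_2 to 1/(1 − a) = 1/(1 − 392) = -1/391. Expand this rational in ℤ_2: compute digits iteratively via d_i = x_i mod 2, x_{i+1} = (x_i − d_i)/2. The first 7 digits are (1, 0, 0, 1, 0, 0, 1).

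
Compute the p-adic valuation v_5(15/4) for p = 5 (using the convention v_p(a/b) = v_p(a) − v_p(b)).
v_5(15/4) = 1

Factor powers of 5 from the numerator and denominator of the reduced fraction: 15 = 5^1 · 3 and 4 = 5^0 · 4. Apply v_p(a/b) = v_p(a) − v_p(b): v_5(15/4) = 1 − 0 = 1.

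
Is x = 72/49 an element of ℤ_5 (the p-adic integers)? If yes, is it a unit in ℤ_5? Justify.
x ∈ ℤ_5^× (unit); v_5(x) = 0

ℤ_5 = {x ∈ ℚ_5 : v_5(x) ≥ 0} and ℤ_5^× = {x ∈ ℤ_5 : v_5(x) = 0}. Here v_5(72/49) = v_5(num) − v_5(den) = 0; compare against these criteria.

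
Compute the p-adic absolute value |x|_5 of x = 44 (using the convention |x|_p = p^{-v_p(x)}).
|44|_5 = 1

Step 1 — compute v_5(x) by factoring powers of 5 out of the numerator and denominator: v_5(44) = 0. Step 2 — apply |x|_p = p^{-v_p(x)} = 5^{0} = 1.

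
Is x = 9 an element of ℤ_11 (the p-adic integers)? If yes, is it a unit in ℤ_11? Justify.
x ∈ ℤ_11^× (unit); v_11(x) = 0

ℤ_11 = {x ∈ ℚ_11 : v_11(x) ≥ 0} and ℤ_11^× = {x ∈ ℤ_11 : v_11(x) = 0}. Here v_11(9) = v_11(num) − v_11(den) = 0; compare against these criteria.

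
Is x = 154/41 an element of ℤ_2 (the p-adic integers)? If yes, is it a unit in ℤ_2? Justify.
x ∈ ℤ_2 but not a unit; v_2(x) = 1 > 0

ℤ_2 = {x ∈ ℚ_2 : v_2(x) ≥ 0} and ℤ_2^× = {x ∈ ℤ_2 : v_2(x) = 0}. Here v_2(154/41) = v_2(num) − v_2(den) = 1; compare against these criteria.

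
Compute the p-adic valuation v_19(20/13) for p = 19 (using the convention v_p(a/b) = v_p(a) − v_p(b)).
v_19(20/13) = 0

Factor powers of 19 from the numerator and denominator of the reduced fraction: 20 = 19^0 · 20 and 13 = 19^0 · 13. Apply v_p(a/b) = v_p(a) − v_p(b): v_19(20/13) = 0 − 0 = 0.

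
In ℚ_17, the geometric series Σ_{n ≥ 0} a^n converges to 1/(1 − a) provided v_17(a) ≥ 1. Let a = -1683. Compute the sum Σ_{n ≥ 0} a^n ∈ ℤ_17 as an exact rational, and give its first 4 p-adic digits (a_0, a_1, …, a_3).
Σ a^n = 1/(1 − a) = 1/1684;  first 4 digits = (1, 3, 3, 8)

v_17(a) = 1 ≥ 1, so the series converges in ℤ_17 to 1/(1 − a) = 1/(1 − (-1683)) = 1/1684. Expand this rational in ℤ_17: compute digits iteratively via d_i = x_i mod 17, x_{i+1} = (x_i − d_i)/17. The first 4 digits are (1, 3, 3, 8).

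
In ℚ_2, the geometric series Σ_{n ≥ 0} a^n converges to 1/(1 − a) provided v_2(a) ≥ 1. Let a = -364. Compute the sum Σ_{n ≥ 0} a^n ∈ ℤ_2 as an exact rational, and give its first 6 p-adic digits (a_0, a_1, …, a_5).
Σ a^n = 1/(1 − a) = 1/365;  first 6 digits = (1, 0, 1, 0, 0, 1)

v_2(a) = 2 ≥ 1, so the series converges in ℤ_2 to 1/(1 − a) = 1/(1 − (-364)) = 1/365. Expand this rational in ℤ_2: compute digits iteratively via d_i = x_i mod 2, x_{i+1} = (x_i − d_i)/2. The first 6 digits are (1, 0, 1, 0, 0, 1).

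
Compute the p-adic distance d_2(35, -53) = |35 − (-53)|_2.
d_2(35, -53) = 1/8

Step 1 — x − y = 35 − (-53) = 88. Step 2 — v_2(88) = 3 (factor: 88 = (2^3 · 11); the sign does not affect v_p). Step 3 — |x − y|_2 = 2^{-3} = 1/8.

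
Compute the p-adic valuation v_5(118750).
v_5(118750) = 5

v_5(n) is the largest exponent k such that 5^k divides n. Factor out: 118750 = 5^5 · 38. (Sign doesn't affect v_p.) So v_5(118750) = 5.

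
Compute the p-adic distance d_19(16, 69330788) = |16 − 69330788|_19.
d_19(16, 69330788) = 1/2476099

Step 1 — x − y = 16 − 69330788 = -69330772. Step 2 — v_19(-69330772) = 5 (factor: -69330772 = −(19^5 · 28); the sign does not affect v_p). Step 3 — |x − y|_19 = 19^{-5} = 1/2476099.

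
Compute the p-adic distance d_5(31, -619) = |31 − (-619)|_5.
d_5(31, -619) = 1/25

Step 1 — x − y = 31 − (-619) = 650. Step 2 — v_5(650) = 2 (factor: 650 = (5^2 · 26); the sign does not affect v_p). Step 3 — |x − y|_5 = 5^{-2} = 1/25.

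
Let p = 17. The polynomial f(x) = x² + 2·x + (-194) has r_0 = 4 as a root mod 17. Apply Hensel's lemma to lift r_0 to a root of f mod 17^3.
r_2 = 1466 (mod 4913)

Hensel: r_{i+1} = r_i − f(r_i)·(f′(r_i))^{-1} mod 17^{i+2}, f′(x) = 2x + 2. Iterate:
  r_0 = 4 (mod 17)
  r_1 = 21 (mod 289)
  r_2 = 1466 (mod 4913)
Final: r = 1466 satisfies f(r) ≡ 0 mod 17^3.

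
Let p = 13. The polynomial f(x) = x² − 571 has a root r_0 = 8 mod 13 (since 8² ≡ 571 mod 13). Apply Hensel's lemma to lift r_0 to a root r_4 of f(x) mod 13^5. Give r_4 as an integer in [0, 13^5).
r_4 = 323136 (mod 371293)

Hensel's recurrence: r_{i+1} = r_i − f(r_i)·(f′(r_i))^{-1} mod 13^{i+2}, with f′(x) = 2x. Iterate:
  r_0 = 8 (mod 13)
  r_1 = 8 (mod 169)
  r_2 = 177 (mod 2197)
  r_3 = 8965 (mod 28561)
  r_4 = 323136 (mod 371293)
Final: r_4 = 323136, and one checks f(r_4) ≡ 0 mod 13^5.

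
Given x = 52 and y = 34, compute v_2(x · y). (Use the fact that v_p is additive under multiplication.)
v_2(1768) = 3

v_p(x) = 2 (factor: 52 = 2^2 · 13); v_p(y) = 1 (factor: 34 = 2^1 · 17). Additivity: v_p(xy) = v_p(x) + v_p(y) = 2 + 1 = 3. (Direct check: xy = 1768 = 2^3 · (221).)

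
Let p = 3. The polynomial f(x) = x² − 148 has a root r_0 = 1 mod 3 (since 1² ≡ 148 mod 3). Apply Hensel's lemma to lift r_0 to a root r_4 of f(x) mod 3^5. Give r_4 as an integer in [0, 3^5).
r_4 = 43 (mod 243)

Hensel's recurrence: r_{i+1} = r_i − f(r_i)·(f′(r_i))^{-1} mod 3^{i+2}, with f′(x) = 2x. Iterate:
  r_0 = 1 (mod 3)
  r_1 = 7 (mod 9)
  r_2 = 16 (mod 27)
  r_3 = 43 (mod 81)
  r_4 = 43 (mod 243)
Final: r_4 = 43, and one checks f(r_4) ≡ 0 mod 3^5.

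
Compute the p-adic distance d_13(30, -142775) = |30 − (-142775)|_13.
d_13(30, -142775) = 1/28561

Step 1 — x − y = 30 − (-142775) = 142805. Step 2 — v_13(142805) = 4 (factor: 142805 = (13^4 · 5); the sign does not affect v_p). Step 3 — |x − y|_13 = 13^{-4} = 1/28561.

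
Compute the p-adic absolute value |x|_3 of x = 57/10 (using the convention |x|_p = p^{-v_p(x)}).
|57/10|_3 = 1/3

Step 1 — compute v_3(x) by factoring powers of 3 out of the numerator and denominator: v_3(57/10) = 1. Step 2 — apply |x|_p = p^{-v_p(x)} = 3^{-1} = 1/3.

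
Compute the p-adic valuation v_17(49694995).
v_17(49694995) = 5

v_17(n) is the largest exponent k such that 17^k divides n. Factor out: 49694995 = 17^5 · 35. (Sign doesn't affect v_p.) So v_17(49694995) = 5.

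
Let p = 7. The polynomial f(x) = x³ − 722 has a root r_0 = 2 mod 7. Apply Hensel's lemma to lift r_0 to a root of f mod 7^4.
r_3 = 1850 (mod 2401)

Hensel: r_{i+1} = r_i − f(r_i)/f′(r_i) mod 7^{i+2}, where f′(x) = 3x². Iterate:
  r_0 = 2 (mod 7)
  r_1 = 37 (mod 49)
  r_2 = 135 (mod 343)
  r_3 = 1850 (mod 2401)
Final: r = 1850 with f(r) ≡ 0 mod 7^4.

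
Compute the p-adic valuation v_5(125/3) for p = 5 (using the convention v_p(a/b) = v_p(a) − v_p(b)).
v_5(125/3) = 3

Factor powers of 5 from the numerator and denominator of the reduced fraction: 125 = 5^3 · 1 and 3 = 5^0 · 3. Apply v_p(a/b) = v_p(a) − v_p(b): v_5(125/3) = 3 − 0 = 3.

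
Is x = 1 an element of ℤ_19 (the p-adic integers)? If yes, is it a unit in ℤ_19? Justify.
x ∈ ℤ_19^× (unit); v_19(x) = 0

ℤ_19 = {x ∈ ℚ_19 : v_19(x) ≥ 0} and ℤ_19^× = {x ∈ ℤ_19 : v_19(x) = 0}. Here v_19(1) = v_19(num) − v_19(den) = 0; compare against these criteria.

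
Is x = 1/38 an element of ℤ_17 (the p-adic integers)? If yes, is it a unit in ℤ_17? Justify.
x ∈ ℤ_17^× (unit); v_17(x) = 0

ℤ_17 = {x ∈ ℚ_17 : v_17(x) ≥ 0} and ℤ_17^× = {x ∈ ℤ_17 : v_17(x) = 0}. Here v_17(1/38) = v_17(num) − v_17(den) = 0; compare against these criteria.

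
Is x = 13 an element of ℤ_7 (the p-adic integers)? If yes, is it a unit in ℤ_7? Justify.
x ∈ ℤ_7^× (unit); v_7(x) = 0

ℤ_7 = {x ∈ ℚ_7 : v_7(x) ≥ 0} and ℤ_7^× = {x ∈ ℤ_7 : v_7(x) = 0}. Here v_7(13) = v_7(num) − v_7(den) = 0; compare against these criteria.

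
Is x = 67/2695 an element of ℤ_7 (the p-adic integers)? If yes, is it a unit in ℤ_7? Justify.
x ∉ ℤ_7 (v_7(x) = -2 < 0)

ℤ_7 = {x ∈ ℚ_7 : v_7(x) ≥ 0} and ℤ_7^× = {x ∈ ℤ_7 : v_7(x) = 0}. Here v_7(67/2695) = v_7(num) − v_7(den) = -2; compare against these criteria.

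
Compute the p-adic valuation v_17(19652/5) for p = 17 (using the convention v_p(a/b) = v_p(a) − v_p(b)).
v_17(19652/5) = 3

Factor powers of 17 from the numerator and denominator of the reduced fraction: 19652 = 17^3 · 4 and 5 = 17^0 · 5. Apply v_p(a/b) = v_p(a) − v_p(b): v_17(19652/5) = 3 − 0 = 3.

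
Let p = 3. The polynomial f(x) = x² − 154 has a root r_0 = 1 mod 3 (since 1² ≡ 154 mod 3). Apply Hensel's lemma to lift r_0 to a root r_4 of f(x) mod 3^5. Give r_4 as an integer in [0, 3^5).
r_4 = 37 (mod 243)

Hensel's recurrence: r_{i+1} = r_i − f(r_i)·(f′(r_i))^{-1} mod 3^{i+2}, with f′(x) = 2x. Iterate:
  r_0 = 1 (mod 3)
  r_1 = 1 (mod 9)
  r_2 = 10 (mod 27)
  r_3 = 37 (mod 81)
  r_4 = 37 (mod 243)
Final: r_4 = 37, and one checks f(r_4) ≡ 0 mod 3^5.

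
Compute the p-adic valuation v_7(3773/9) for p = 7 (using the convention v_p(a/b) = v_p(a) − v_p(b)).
v_7(3773/9) = 3

Factor powers of 7 from the numerator and denominator of the reduced fraction: 3773 = 7^3 · 11 and 9 = 7^0 · 9. Apply v_p(a/b) = v_p(a) − v_p(b): v_7(3773/9) = 3 − 0 = 3.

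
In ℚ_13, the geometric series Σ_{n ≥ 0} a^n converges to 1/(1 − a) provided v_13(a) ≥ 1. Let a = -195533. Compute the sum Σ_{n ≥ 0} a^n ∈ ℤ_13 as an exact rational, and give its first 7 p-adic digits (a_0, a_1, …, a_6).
Σ a^n = 1/(1 − a) = 1/195534;  first 7 digits = (1, 0, 0, 2, 6, 12, 3)

v_13(a) = 3 ≥ 1, so the series converges in ℤ_13 to 1/(1 − a) = 1/(1 − (-195533)) = 1/195534. Expand this rational in ℤ_13: compute digits iteratively via d_i = x_i mod 13, x_{i+1} = (x_i − d_i)/13. The first 7 digits are (1, 0, 0, 2, 6, 12, 3).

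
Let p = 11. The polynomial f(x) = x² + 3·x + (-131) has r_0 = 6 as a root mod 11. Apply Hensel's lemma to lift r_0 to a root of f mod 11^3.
r_2 = 358 (mod 1331)

Hensel: r_{i+1} = r_i − f(r_i)·(f′(r_i))^{-1} mod 11^{i+2}, f′(x) = 2x + 3. Iterate:
  r_0 = 6 (mod 11)
  r_1 = 116 (mod 121)
  r_2 = 358 (mod 1331)
Final: r = 358 satisfies f(r) ≡ 0 mod 11^3.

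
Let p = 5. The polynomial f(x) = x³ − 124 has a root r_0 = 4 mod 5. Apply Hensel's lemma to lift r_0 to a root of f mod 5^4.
r_3 = 249 (mod 625)

Hensel: r_{i+1} = r_i − f(r_i)/f′(r_i) mod 5^{i+2}, where f′(x) = 3x². Iterate:
  r_0 = 4 (mod 5)
  r_1 = 24 (mod 25)
  r_2 = 124 (mod 125)
  r_3 = 249 (mod 625)
Final: r = 249 with f(r) ≡ 0 mod 5^4.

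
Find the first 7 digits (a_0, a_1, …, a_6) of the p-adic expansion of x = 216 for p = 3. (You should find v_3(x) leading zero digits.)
(a_0, …, a_6) = (0, 0, 0, 2, 2, 0, 0)

v_3(216) = 3, so a_0 = ... = a_2 = 0. Factor out: x = 3^3 · u with u = 8 a unit in ℤ_3. Expand u iteratively via a_{v+i} = u_i mod 3, u_{i+1} = (u_i − a_{v+i})/3:
  u_0 = 8;  a_3 = 2;  u_1 = (u_0 − 2)/3 = 2
  u_1 = 2;  a_4 = 2;  u_2 = (u_1 − 2)/3 = 0
  u_2 = 0;  a_5 = 0;  u_3 = (u_2 − 0)/3 = 0
  u_3 = 0;  a_6 = 0;  u_4 = (u_3 − 0)/3 = 0
Digits: (0, 0, 0, 2, 2, 0, 0).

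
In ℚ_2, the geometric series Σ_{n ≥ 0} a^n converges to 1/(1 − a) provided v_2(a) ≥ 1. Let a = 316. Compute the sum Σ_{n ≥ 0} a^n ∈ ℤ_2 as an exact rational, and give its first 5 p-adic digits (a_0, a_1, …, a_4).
Σ a^n = 1/(1 − a) = -1/315;  first 5 digits = (1, 0, 1, 1, 0)

v_2(a) = 2 ≥ 1, so the series converges in ℤ_2 to 1/(1 − a) = 1/(1 − 316) = -1/315. Expand this rational in ℤ_2: compute digits iteratively via d_i = x_i mod 2, x_{i+1} = (x_i − d_i)/2. The first 5 digits are (1, 0, 1, 1, 0).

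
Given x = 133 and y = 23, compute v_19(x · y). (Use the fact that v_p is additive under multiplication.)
v_19(3059) = 1

v_p(x) = 1 (factor: 133 = 19^1 · 7); v_p(y) = 0 (factor: 23 = 19^0 · 23). Additivity: v_p(xy) = v_p(x) + v_p(y) = 1 + 0 = 1. (Direct check: xy = 3059 = 19^1 · (161).)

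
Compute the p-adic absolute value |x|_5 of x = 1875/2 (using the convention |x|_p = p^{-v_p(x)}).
|1875/2|_5 = 1/625

Step 1 — compute v_5(x) by factoring powers of 5 out of the numerator and denominator: v_5(1875/2) = 4. Step 2 — apply |x|_p = p^{-v_p(x)} = 5^{-4} = 1/625.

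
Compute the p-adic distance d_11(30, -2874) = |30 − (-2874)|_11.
d_11(30, -2874) = 1/121

Step 1 — x − y = 30 − (-2874) = 2904. Step 2 — v_11(2904) = 2 (factor: 2904 = (11^2 · 24); the sign does not affect v_p). Step 3 — |x − y|_11 = 11^{-2} = 1/121.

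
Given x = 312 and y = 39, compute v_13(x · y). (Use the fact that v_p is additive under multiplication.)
v_13(12168) = 2

v_p(x) = 1 (factor: 312 = 13^1 · 24); v_p(y) = 1 (factor: 39 = 13^1 · 3). Additivity: v_p(xy) = v_p(x) + v_p(y) = 1 + 1 = 2. (Direct check: xy = 12168 = 13^2 · (72).)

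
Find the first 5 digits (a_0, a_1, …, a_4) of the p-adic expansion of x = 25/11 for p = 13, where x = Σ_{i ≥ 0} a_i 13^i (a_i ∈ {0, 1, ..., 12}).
(a_0, …, a_4) = (7, 2, 1, 7, 3)

v_13(25/11) = 0 (numerator and denominator both coprime to 13), so x ∈ ℤ_13^×. Compute digits iteratively via a_i = x_i mod 13, x_{i+1} = (x_i − a_i)/13, with x_0 = x:
  x_0 = 25/11;  a_0 = 7;  x_1 = (x_0 − 7)/13 = -4/11
  x_1 = -4/11;  a_1 = 2;  x_2 = (x_1 − 2)/13 = -2/11
  x_2 = -2/11;  a_2 = 1;  x_3 = (x_2 − 1)/13 = -1/11
  x_3 = -1/11;  a_3 = 7;  x_4 = (x_3 − 7)/13 = -6/11
  x_4 = -6/11;  a_4 = 3;  x_5 = (x_4 − 3)/13 = -3/11
Digits: (7, 2, 1, 7, 3).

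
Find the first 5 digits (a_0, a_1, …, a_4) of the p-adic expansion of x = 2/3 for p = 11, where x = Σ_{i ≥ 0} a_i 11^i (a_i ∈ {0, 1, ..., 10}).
(a_0, …, a_4) = (8, 3, 7, 3, 7)

v_11(2/3) = 0 (numerator and denominator both coprime to 11), so x ∈ ℤ_11^×. Compute digits iteratively via a_i = x_i mod 11, x_{i+1} = (x_i − a_i)/11, with x_0 = x:
  x_0 = 2/3;  a_0 = 8;  x_1 = (x_0 − 8)/11 = -2/3
  x_1 = -2/3;  a_1 = 3;  x_2 = (x_1 − 3)/11 = -1/3
  x_2 = -1/3;  a_2 = 7;  x_3 = (x_2 − 7)/11 = -2/3
  x_3 = -2/3;  a_3 = 3;  x_4 = (x_3 − 3)/11 = -1/3
  x_4 = -1/3;  a_4 = 7;  x_5 = (x_4 − 7)/11 = -2/3
Digits: (8, 3, 7, 3, 7).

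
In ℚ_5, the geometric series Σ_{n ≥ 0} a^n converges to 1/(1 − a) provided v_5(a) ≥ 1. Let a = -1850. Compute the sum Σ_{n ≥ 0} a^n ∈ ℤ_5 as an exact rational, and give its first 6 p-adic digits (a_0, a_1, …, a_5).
Σ a^n = 1/(1 − a) = 1/1851;  first 6 digits = (1, 0, 1, 0, 3, 4)

v_5(a) = 2 ≥ 1, so the series converges in ℤ_5 to 1/(1 − a) = 1/(1 − (-1850)) = 1/1851. Expand this rational in ℤ_5: compute digits iteratively via d_i = x_i mod 5, x_{i+1} = (x_i − d_i)/5. The first 6 digits are (1, 0, 1, 0, 3, 4).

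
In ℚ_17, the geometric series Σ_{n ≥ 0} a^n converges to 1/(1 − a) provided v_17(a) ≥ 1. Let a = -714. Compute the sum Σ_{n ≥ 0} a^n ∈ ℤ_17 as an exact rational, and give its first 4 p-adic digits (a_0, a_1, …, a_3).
Σ a^n = 1/(1 − a) = 1/715;  first 4 digits = (1, 9, 10, 16)

v_17(a) = 1 ≥ 1, so the series converges in ℤ_17 to 1/(1 − a) = 1/(1 − (-714)) = 1/715. Expand this rational in ℤ_17: compute digits iteratively via d_i = x_i mod 17, x_{i+1} = (x_i − d_i)/17. The first 4 digits are (1, 9, 10, 16).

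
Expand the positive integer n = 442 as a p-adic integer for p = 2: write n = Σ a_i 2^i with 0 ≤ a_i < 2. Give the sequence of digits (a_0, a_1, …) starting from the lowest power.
(a_0, a_1, …) = (0, 1, 0, 1, 1, 1, 0, 1, 1)

Repeated division by 2 gives the digits low-to-high: 442 = 1·2^1 + 1·2^3 + 1·2^4 + 1·2^5 + 1·2^7 + 1·2^8. Digit sequence: (0, 1, 0, 1, 1, 1, 0, 1, 1).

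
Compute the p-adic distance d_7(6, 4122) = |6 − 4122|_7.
d_7(6, 4122) = 1/343

Step 1 — x − y = 6 − 4122 = -4116. Step 2 — v_7(-4116) = 3 (factor: -4116 = −(7^3 · 12); the sign does not affect v_p). Step 3 — |x − y|_7 = 7^{-3} = 1/343.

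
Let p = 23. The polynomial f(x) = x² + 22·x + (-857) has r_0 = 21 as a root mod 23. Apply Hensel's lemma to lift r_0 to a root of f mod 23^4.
r_3 = 94298 (mod 279841)

Hensel: r_{i+1} = r_i − f(r_i)·(f′(r_i))^{-1} mod 23^{i+2}, f′(x) = 2x + 22. Iterate:
  r_0 = 21 (mod 23)
  r_1 = 136 (mod 529)
  r_2 = 9129 (mod 12167)
  r_3 = 94298 (mod 279841)
Final: r = 94298 satisfies f(r) ≡ 0 mod 23^4.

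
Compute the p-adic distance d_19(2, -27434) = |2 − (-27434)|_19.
d_19(2, -27434) = 1/6859

Step 1 — x − y = 2 − (-27434) = 27436. Step 2 — v_19(27436) = 3 (factor: 27436 = (19^3 · 4); the sign does not affect v_p). Step 3 — |x − y|_19 = 19^{-3} = 1/6859.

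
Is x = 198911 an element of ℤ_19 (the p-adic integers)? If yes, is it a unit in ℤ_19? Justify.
x ∈ ℤ_19 but not a unit; v_19(x) = 3 > 0

ℤ_19 = {x ∈ ℚ_19 : v_19(x) ≥ 0} and ℤ_19^× = {x ∈ ℤ_19 : v_19(x) = 0}. Here v_19(198911) = v_19(num) − v_19(den) = 3; compare against these criteria.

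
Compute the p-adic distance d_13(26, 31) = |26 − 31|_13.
d_13(26, 31) = 1

Step 1 — x − y = 26 − 31 = -5. Step 2 — v_13(-5) = 0 (factor: -5 = −(13^0 · 5); the sign does not affect v_p). Step 3 — |x − y|_13 = 13^{0} = 1.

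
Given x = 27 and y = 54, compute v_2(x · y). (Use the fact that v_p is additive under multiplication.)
v_2(1458) = 1

v_p(x) = 0 (factor: 27 = 2^0 · 27); v_p(y) = 1 (factor: 54 = 2^1 · 27). Additivity: v_p(xy) = v_p(x) + v_p(y) = 0 + 1 = 1. (Direct check: xy = 1458 = 2^1 · (729).)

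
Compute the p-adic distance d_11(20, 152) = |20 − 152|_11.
d_11(20, 152) = 1/11

Step 1 — x − y = 20 − 152 = -132. Step 2 — v_11(-132) = 1 (factor: -132 = −(11^1 · 12); the sign does not affect v_p). Step 3 — |x − y|_11 = 11^{-1} = 1/11.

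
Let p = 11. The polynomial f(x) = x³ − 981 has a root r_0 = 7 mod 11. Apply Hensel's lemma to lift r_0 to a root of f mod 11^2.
r_1 = 106 (mod 121)

Hensel: r_{i+1} = r_i − f(r_i)/f′(r_i) mod 11^{i+2}, where f′(x) = 3x². Iterate:
  r_0 = 7 (mod 11)
  r_1 = 106 (mod 121)
Final: r = 106 with f(r) ≡ 0 mod 11^2.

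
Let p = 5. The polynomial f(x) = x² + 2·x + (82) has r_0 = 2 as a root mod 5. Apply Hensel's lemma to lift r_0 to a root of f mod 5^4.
r_3 = 387 (mod 625)

Hensel: r_{i+1} = r_i − f(r_i)·(f′(r_i))^{-1} mod 5^{i+2}, f′(x) = 2x + 2. Iterate:
  r_0 = 2 (mod 5)
  r_1 = 12 (mod 25)
  r_2 = 12 (mod 125)
  r_3 = 387 (mod 625)
Final: r = 387 satisfies f(r) ≡ 0 mod 5^4.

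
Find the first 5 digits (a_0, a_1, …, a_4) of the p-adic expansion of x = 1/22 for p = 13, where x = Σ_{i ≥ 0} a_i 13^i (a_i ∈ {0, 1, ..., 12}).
(a_0, …, a_4) = (3, 11, 8, 7, 0)

v_13(1/22) = 0 (numerator and denominator both coprime to 13), so x ∈ ℤ_13^×. Compute digits iteratively via a_i = x_i mod 13, x_{i+1} = (x_i − a_i)/13, with x_0 = x:
  x_0 = 1/22;  a_0 = 3;  x_1 = (x_0 − 3)/13 = -5/22
  x_1 = -5/22;  a_1 = 11;  x_2 = (x_1 − 11)/13 = -19/22
  x_2 = -19/22;  a_2 = 8;  x_3 = (x_2 − 8)/13 = -15/22
  x_3 = -15/22;  a_3 = 7;  x_4 = (x_3 − 7)/13 = -13/22
  x_4 = -13/22;  a_4 = 0;  x_5 = (x_4 − 0)/13 = -1/22
Digits: (3, 11, 8, 7, 0).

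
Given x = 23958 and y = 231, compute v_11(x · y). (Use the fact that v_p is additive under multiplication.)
v_11(5534298) = 4

v_p(x) = 3 (factor: 23958 = 11^3 · 18); v_p(y) = 1 (factor: 231 = 11^1 · 21). Additivity: v_p(xy) = v_p(x) + v_p(y) = 3 + 1 = 4. (Direct check: xy = 5534298 = 11^4 · (378).)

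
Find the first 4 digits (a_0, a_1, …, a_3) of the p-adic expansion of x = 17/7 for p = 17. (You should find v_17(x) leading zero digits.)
(a_0, …, a_3) = (0, 5, 7, 2)

v_17(17/7) = 1, so a_0 = ... = a_0 = 0. Factor out: x = 17^1 · u with u = 1/7 a unit in ℤ_17. Expand u iteratively via a_{v+i} = u_i mod 17, u_{i+1} = (u_i − a_{v+i})/17:
  u_0 = 1/7;  a_1 = 5;  u_1 = (u_0 − 5)/17 = -2/7
  u_1 = -2/7;  a_2 = 7;  u_2 = (u_1 − 7)/17 = -3/7
  u_2 = -3/7;  a_3 = 2;  u_3 = (u_2 − 2)/17 = -1/7
Digits: (0, 5, 7, 2).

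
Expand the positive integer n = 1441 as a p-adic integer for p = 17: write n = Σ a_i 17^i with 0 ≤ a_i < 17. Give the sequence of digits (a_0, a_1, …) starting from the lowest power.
(a_0, a_1, …) = (13, 16, 4)

Repeated division by 17 gives the digits low-to-high: 1441 = 13 + 16·17^1 + 4·17^2. Digit sequence: (13, 16, 4).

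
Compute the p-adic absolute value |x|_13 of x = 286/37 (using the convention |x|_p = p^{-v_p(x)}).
|286/37|_13 = 1/13

Step 1 — compute v_13(x) by factoring powers of 13 out of the numerator and denominator: v_13(286/37) = 1. Step 2 — apply |x|_p = p^{-v_p(x)} = 13^{-1} = 1/13.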